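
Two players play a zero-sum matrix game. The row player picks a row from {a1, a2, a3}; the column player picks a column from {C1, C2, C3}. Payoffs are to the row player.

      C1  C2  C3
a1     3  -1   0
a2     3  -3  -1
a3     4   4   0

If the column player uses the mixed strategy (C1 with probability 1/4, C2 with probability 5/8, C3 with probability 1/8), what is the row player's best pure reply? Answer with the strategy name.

a3

Expected payoff of a1: (1/4)·3 + (5/8)·(-1) + (1/8)·0 = 1/8.
Expected payoff of a2: (1/4)·3 + (5/8)·(-3) + (1/8)·(-1) = -5/4.
Expected payoff of a3: (1/4)·4 + (5/8)·4 + (1/8)·0 = 7/2.
The largest is 7/2, so the row player's best response is a3.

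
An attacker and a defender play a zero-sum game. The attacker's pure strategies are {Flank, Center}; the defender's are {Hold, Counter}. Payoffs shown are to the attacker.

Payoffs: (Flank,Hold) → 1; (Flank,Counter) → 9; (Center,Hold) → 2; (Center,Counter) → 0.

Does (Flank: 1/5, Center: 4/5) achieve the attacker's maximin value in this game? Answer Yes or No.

Against Hold this mix gives (1/5)·1 + (4/5)·2 = 9/5.
Against Counter this mix gives (1/5)·9 + (4/5)·0 = 9/5.
All of the defender's active replies (Hold, Counter) yield 9/5, and no column does worse for the attacker. The mix makes the defender indifferent and guarantees 9/5, so it is optimal.

Yes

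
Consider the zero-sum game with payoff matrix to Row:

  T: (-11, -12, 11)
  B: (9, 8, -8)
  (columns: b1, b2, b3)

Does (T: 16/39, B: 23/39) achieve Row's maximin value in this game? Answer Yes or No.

Against b1 this mix gives (16/39)·(-11) + (23/39)·9 = 31/39.
Against b2 this mix gives (16/39)·(-12) + (23/39)·8 = -8/39.
Against b3 this mix gives (16/39)·11 + (23/39)·(-8) = -8/39.
All of Column's active replies (b2, b3) yield -8/39, and no column does worse for Row. The mix makes Column indifferent and guarantees -8/39, so it is optimal.

Yes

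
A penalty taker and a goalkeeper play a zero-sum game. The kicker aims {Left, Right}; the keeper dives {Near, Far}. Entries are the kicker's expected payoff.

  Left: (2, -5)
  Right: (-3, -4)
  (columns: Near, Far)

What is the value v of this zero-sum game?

-4

Row minima: Left → -5, Right → -4; maximin = -4.
Column maxima: Near → 2, Far → -4; minimax = -4.
Since maximin = minimax = -4, there is a saddle point and the value is -4.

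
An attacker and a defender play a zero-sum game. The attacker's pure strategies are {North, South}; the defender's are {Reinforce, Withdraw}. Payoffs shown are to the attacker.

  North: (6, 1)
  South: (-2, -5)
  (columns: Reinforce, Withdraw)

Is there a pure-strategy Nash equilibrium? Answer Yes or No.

Yes

Row minima: North → 1, South → -5; maximin = 1.
Column maxima: Reinforce → 6, Withdraw → 1; minimax = 1.
maximin = minimax = 1, so a saddle point exists.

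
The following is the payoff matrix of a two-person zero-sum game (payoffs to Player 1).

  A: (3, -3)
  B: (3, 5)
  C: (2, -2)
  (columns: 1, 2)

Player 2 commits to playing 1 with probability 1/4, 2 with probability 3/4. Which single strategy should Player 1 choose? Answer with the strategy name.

Expected payoff of A: (1/4)·3 + (3/4)·(-3) = -3/2.
Expected payoff of B: (1/4)·3 + (3/4)·5 = 9/2.
Expected payoff of C: (1/4)·2 + (3/4)·(-2) = -1.
The largest is 9/2, so Player 1's best response is B.

B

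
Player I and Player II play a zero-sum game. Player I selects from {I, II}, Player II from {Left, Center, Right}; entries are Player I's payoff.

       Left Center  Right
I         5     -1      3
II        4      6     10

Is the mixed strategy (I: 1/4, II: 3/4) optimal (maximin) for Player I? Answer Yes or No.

Yes

Against Left this mix gives (1/4)·5 + (3/4)·4 = 17/4.
Against Center this mix gives (1/4)·(-1) + (3/4)·6 = 17/4.
Against Right this mix gives (1/4)·3 + (3/4)·10 = 33/4.
All of Player II's active replies (Left, Center) yield 17/4, and no column does worse for Player I. The mix makes Player II indifferent and guarantees 17/4, so it is optimal.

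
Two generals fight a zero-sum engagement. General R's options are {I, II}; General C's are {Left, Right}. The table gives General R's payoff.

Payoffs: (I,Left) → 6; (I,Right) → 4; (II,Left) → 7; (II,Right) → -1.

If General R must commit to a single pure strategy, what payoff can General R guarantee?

4

Row minima: I → 4, II → -1.
The best of these is 4.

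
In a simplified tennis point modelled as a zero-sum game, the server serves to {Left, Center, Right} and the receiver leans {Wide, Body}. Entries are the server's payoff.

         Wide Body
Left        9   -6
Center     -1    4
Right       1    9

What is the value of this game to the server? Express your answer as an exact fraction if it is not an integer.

Row minima: Left → -6, Center → -1, Right → 1; maximin = 1.
Column maxima: Wide → 9, Body → 9; minimax = 9.
1 ≠ 9, so there is no saddle point; optimal play is mixed.
Center is strictly dominated by Right, so the server never plays it.
On the remaining 2×2 (Left, Right vs Wide, Body):
Let the server play Left with probability p. Expected payoff against Wide: 9p + 1(1−p) = 8p + 1; against Body: (-6)p + 9(1−p) = −15p + 9.
Setting these equal: 8p + 1 = −15p + 9 ⇒ 23p = 8 ⇒ p = 8/23, and the value is (8)·(8/23) + 1 = 87/23.
For the receiver: with q = P(Wide), equating Left's and Right's payoffs gives 15q − 6 = −8q + 9 ⇒ q = 15/23.

87/23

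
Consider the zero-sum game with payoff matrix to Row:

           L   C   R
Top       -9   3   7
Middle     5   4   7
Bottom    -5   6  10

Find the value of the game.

25/6

Row minima: Top → -9, Middle → 4, Bottom → -5; maximin = 4.
Column maxima: L → 5, C → 6, R → 10; minimax = 5.
4 ≠ 5, so there is no saddle point; optimal play is mixed.
Top is strictly dominated by Bottom, so Row never plays it.
R is strictly dominated by L (it gives Row strictly more in every row), so Column never plays it.
On the remaining 2×2 (Middle, Bottom vs L, C):
Let Row play Middle with probability p. Expected payoff against L: 5p + (-5)(1−p) = 10p − 5; against C: 4p + 6(1−p) = −2p + 6.
Setting these equal: 10p − 5 = −2p + 6 ⇒ 12p = 11 ⇒ p = 11/12, and the value is (10)·(11/12) − 5 = 25/6.
For Column: with q = P(L), equating Middle's and Bottom's payoffs gives q + 4 = −11q + 6 ⇒ q = 1/6.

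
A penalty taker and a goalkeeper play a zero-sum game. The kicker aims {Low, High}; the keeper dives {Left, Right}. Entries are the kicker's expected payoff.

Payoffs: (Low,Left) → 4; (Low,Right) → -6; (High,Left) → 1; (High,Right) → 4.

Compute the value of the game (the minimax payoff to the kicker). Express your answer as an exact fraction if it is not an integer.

22/13

Row minima: Low → -6, High → 1; maximin = 1.
Column maxima: Left → 4, Right → 4; minimax = 4.
1 ≠ 4, so there is no saddle point; optimal play is mixed.
Let the kicker play Low with probability p. Expected payoff against Left: 4p + 1(1−p) = 3p + 1; against Right: (-6)p + 4(1−p) = −10p + 4.
Setting these equal: 3p + 1 = −10p + 4 ⇒ 13p = 3 ⇒ p = 3/13, and the value is (3)·(3/13) + 1 = 22/13.
For the keeper: with q = P(Left), equating Low's and High's payoffs gives 10q − 6 = −3q + 4 ⇒ q = 10/13.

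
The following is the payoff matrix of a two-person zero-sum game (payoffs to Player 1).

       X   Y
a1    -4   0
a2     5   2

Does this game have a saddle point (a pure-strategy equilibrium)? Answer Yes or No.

Row minima: a1 → -4, a2 → 2; maximin = 2.
Column maxima: X → 5, Y → 2; minimax = 2.
maximin = minimax = 2, so a saddle point exists.

Yes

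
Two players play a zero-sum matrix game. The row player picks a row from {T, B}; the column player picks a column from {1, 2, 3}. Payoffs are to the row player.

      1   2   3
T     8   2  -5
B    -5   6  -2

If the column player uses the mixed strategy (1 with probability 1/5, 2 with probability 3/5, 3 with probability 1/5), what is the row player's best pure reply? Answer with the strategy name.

Expected payoff of T: (1/5)·8 + (3/5)·2 + (1/5)·(-5) = 9/5.
Expected payoff of B: (1/5)·(-5) + (3/5)·6 + (1/5)·(-2) = 11/5.
The largest is 11/5, so the row player's best response is B.

B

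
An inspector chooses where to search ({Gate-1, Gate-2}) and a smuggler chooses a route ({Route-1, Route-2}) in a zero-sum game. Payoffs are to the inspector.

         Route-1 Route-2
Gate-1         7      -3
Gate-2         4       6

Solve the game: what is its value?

Row minima: Gate-1 → -3, Gate-2 → 4; maximin = 4.
Column maxima: Route-1 → 7, Route-2 → 6; minimax = 6.
4 ≠ 6, so there is no saddle point; optimal play is mixed.
Let the inspector play Gate-1 with probability p. Expected payoff against Route-1: 7p + 4(1−p) = 3p + 4; against Route-2: (-3)p + 6(1−p) = −9p + 6.
Setting these equal: 3p + 4 = −9p + 6 ⇒ 12p = 2 ⇒ p = 1/6, and the value is (3)·(1/6) + 4 = 9/2.
For the smuggler: with q = P(Route-1), equating Gate-1's and Gate-2's payoffs gives 10q − 3 = −2q + 6 ⇒ q = 3/4.

9/2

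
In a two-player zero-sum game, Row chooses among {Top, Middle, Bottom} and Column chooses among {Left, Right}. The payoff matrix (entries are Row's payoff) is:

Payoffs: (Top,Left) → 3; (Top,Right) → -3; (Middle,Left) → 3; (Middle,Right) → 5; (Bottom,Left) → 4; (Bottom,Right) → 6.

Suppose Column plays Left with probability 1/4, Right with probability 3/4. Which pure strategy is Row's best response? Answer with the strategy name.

Bottom

Expected payoff of Top: (1/4)·3 + (3/4)·(-3) = -3/2.
Expected payoff of Middle: (1/4)·3 + (3/4)·5 = 9/2.
Expected payoff of Bottom: (1/4)·4 + (3/4)·6 = 11/2.
The largest is 11/2, so Row's best response is Bottom.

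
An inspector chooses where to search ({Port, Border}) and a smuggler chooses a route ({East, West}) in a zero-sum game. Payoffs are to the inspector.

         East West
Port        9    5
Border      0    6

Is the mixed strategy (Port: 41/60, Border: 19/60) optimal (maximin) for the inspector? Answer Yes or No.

Against East this mix gives (41/60)·9 + (19/60)·0 = 123/20.
Against West this mix gives (41/60)·5 + (19/60)·6 = 319/60.
The smuggler will play West, holding the inspector to 319/60. Shifting weight toward the row that does better against West would raise this floor (the equalizing mix achieves 27/5 against both West and East), so the proposed strategy is not optimal.

No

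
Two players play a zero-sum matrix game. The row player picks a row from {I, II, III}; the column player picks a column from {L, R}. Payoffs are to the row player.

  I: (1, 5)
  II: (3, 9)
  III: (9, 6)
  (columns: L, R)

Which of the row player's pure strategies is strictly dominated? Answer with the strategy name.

I

II gives a strictly higher payoff than I against every column: 3 > 1, 9 > 5.
So I is strictly dominated and the row player never plays it.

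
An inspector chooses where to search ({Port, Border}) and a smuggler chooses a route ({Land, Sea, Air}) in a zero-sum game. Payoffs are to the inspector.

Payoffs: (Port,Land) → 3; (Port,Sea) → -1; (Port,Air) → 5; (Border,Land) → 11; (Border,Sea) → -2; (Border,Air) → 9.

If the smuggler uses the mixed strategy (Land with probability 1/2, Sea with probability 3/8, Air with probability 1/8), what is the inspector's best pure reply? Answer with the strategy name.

Expected payoff of Port: (1/2)·3 + (3/8)·(-1) + (1/8)·5 = 7/4.
Expected payoff of Border: (1/2)·11 + (3/8)·(-2) + (1/8)·9 = 47/8.
The largest is 47/8, so the inspector's best response is Border.

Border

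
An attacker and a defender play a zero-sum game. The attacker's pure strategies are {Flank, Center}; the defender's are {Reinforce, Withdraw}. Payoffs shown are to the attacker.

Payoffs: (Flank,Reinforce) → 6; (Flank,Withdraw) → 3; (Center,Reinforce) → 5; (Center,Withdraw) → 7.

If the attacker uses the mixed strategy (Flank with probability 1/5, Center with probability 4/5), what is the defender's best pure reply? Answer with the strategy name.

If the defender plays Reinforce, the attacker's expected payoff is (1/5)·6 + (4/5)·5 = 26/5.
If the defender plays Withdraw, the attacker's expected payoff is (1/5)·3 + (4/5)·7 = 31/5.
The defender minimizes the attacker's payoff; the smallest is 26/5, so the best response is Reinforce.

Reinforce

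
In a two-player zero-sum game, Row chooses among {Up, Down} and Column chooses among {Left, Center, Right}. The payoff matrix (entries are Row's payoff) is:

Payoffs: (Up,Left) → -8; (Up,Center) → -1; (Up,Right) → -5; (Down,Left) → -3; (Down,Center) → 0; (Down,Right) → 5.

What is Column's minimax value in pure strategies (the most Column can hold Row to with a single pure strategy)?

-3

Column maxima: Left → -3, Center → 0, Right → 5.
The smallest of these is -3.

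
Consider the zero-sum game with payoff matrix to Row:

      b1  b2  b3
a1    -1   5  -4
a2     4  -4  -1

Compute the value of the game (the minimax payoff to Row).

-7/4

Row minima: a1 → -4, a2 → -4; maximin = -4.
Column maxima: b1 → 4, b2 → 5, b3 → -1; minimax = -1.
-4 ≠ -1, so there is no saddle point; optimal play is mixed.
b1 is strictly dominated by b3 (it gives Row strictly more in every row), so Column never plays it.
On the remaining 2×2 (a1, a2 vs b2, b3):
Let Row play a1 with probability p. Expected payoff against b2: 5p + (-4)(1−p) = 9p − 4; against b3: (-4)p + (-1)(1−p) = −3p − 1.
Setting these equal: 9p − 4 = −3p − 1 ⇒ 12p = 3 ⇒ p = 1/4, and the value is (9)·(1/4) − 4 = -7/4.
For Column: with q = P(b2), equating a1's and a2's payoffs gives 9q − 4 = −3q − 1 ⇒ q = 1/4.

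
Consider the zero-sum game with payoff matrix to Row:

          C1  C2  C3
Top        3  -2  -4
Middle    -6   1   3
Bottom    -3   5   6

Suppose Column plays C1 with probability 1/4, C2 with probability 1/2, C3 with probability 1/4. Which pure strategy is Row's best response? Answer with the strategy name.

Expected payoff of Top: (1/4)·3 + (1/2)·(-2) + (1/4)·(-4) = -5/4.
Expected payoff of Middle: (1/4)·(-6) + (1/2)·1 + (1/4)·3 = -1/4.
Expected payoff of Bottom: (1/4)·(-3) + (1/2)·5 + (1/4)·6 = 13/4.
The largest is 13/4, so Row's best response is Bottom.

Bottom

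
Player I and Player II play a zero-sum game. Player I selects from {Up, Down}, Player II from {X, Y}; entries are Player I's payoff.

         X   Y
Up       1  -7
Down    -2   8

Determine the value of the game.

-1/3

Row minima: Up → -7, Down → -2; maximin = -2.
Column maxima: X → 1, Y → 8; minimax = 1.
-2 ≠ 1, so there is no saddle point; optimal play is mixed.
Let Player I play Up with probability p. Expected payoff against X: 1p + (-2)(1−p) = 3p − 2; against Y: (-7)p + 8(1−p) = −15p + 8.
Setting these equal: 3p − 2 = −15p + 8 ⇒ 18p = 10 ⇒ p = 5/9, and the value is (3)·(5/9) − 2 = -1/3.
For Player II: with q = P(X), equating Up's and Down's payoffs gives 8q − 7 = −10q + 8 ⇒ q = 5/6.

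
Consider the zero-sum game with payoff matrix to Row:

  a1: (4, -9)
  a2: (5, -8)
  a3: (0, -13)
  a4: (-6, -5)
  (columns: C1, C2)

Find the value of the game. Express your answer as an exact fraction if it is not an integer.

Row minima: a1 → -9, a2 → -8, a3 → -13, a4 → -6; maximin = -6.
Column maxima: C1 → 5, C2 → -5; minimax = -5.
-6 ≠ -5, so there is no saddle point; optimal play is mixed.
a1 is strictly dominated by a2, so Row never plays it.
a3 is strictly dominated by a2, so Row never plays it.
On the remaining 2×2 (a2, a4 vs C1, C2):
Let Row play a2 with probability p. Expected payoff against C1: 5p + (-6)(1−p) = 11p − 6; against C2: (-8)p + (-5)(1−p) = −3p − 5.
Setting these equal: 11p − 6 = −3p − 5 ⇒ 14p = 1 ⇒ p = 1/14, and the value is (11)·(1/14) − 6 = -73/14.
For Column: with q = P(C1), equating a2's and a4's payoffs gives 13q − 8 = −q − 5 ⇒ q = 3/14.

-73/14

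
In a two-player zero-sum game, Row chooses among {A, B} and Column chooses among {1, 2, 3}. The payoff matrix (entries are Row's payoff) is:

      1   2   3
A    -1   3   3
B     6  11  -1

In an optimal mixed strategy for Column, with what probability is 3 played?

Row minima: A → -1, B → -1; maximin = -1.
Column maxima: 1 → 6, 2 → 11, 3 → 3; minimax = 3.
-1 ≠ 3, so there is no saddle point; optimal play is mixed.
2 is strictly dominated by 1 (it gives Row strictly more in every row), so Column never plays it.
On the remaining 2×2 (A, B vs 1, 3):
Let Row play A with probability p. Expected payoff against 1: (-1)p + 6(1−p) = −7p + 6; against 3: 3p + (-1)(1−p) = 4p − 1.
Setting these equal: −7p + 6 = 4p − 1 ⇒ −11p = -7 ⇒ p = 7/11, and the value is (-7)·(7/11) + 6 = 17/11.
For Column: with q = P(1), equating A's and B's payoffs gives −4q + 3 = 7q − 1 ⇒ q = 4/11.

7/11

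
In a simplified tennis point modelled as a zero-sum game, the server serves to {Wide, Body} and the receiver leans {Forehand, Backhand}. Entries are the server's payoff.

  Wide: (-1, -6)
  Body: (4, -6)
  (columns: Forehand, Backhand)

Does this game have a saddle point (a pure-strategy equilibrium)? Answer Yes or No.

Row minima: Wide → -6, Body → -6; maximin = -6.
Column maxima: Forehand → 4, Backhand → -6; minimax = -6.
maximin = minimax = -6, so a saddle point exists.

Yes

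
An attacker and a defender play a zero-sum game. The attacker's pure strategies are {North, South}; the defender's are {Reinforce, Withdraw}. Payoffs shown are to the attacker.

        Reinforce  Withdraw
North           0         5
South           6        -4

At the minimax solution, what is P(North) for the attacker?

Row minima: North → 0, South → -4; maximin = 0.
Column maxima: Reinforce → 6, Withdraw → 5; minimax = 5.
0 ≠ 5, so there is no saddle point; optimal play is mixed.
Let the attacker play North with probability p. Expected payoff against Reinforce: 0p + 6(1−p) = −6p + 6; against Withdraw: 5p + (-4)(1−p) = 9p − 4.
Setting these equal: −6p + 6 = 9p − 4 ⇒ −15p = -10 ⇒ p = 2/3, and the value is (-6)·(2/3) + 6 = 2.
For the defender: with q = P(Reinforce), equating North's and South's payoffs gives −5q + 5 = 10q − 4 ⇒ q = 3/5.

2/3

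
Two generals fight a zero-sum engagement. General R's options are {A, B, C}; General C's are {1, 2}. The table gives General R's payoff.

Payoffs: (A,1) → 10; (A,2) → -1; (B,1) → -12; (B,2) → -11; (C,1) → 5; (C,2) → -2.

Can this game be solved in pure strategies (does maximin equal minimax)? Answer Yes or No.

Yes

Row minima: A → -1, B → -12, C → -2; maximin = -1.
Column maxima: 1 → 10, 2 → -1; minimax = -1.
maximin = minimax = -1, so a saddle point exists.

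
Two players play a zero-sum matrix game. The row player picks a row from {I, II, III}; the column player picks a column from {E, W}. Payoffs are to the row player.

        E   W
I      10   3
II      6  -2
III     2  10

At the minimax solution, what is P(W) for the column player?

Row minima: I → 3, II → -2, III → 2; maximin = 3.
Column maxima: E → 10, W → 10; minimax = 10.
3 ≠ 10, so there is no saddle point; optimal play is mixed.
II is strictly dominated by I, so the row player never plays it.
On the remaining 2×2 (I, III vs E, W):
Let the row player play I with probability p. Expected payoff against E: 10p + 2(1−p) = 8p + 2; against W: 3p + 10(1−p) = −7p + 10.
Setting these equal: 8p + 2 = −7p + 10 ⇒ 15p = 8 ⇒ p = 8/15, and the value is (8)·(8/15) + 2 = 94/15.
For the column player: with q = P(E), equating I's and III's payoffs gives 7q + 3 = −8q + 10 ⇒ q = 7/15.

8/15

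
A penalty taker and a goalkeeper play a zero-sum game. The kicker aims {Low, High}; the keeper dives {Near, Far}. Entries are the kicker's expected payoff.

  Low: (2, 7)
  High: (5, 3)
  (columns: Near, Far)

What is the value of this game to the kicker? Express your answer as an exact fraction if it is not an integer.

Row minima: Low → 2, High → 3; maximin = 3.
Column maxima: Near → 5, Far → 7; minimax = 5.
3 ≠ 5, so there is no saddle point; optimal play is mixed.
Let the kicker play Low with probability p. Expected payoff against Near: 2p + 5(1−p) = −3p + 5; against Far: 7p + 3(1−p) = 4p + 3.
Setting these equal: −3p + 5 = 4p + 3 ⇒ −7p = -2 ⇒ p = 2/7, and the value is (-3)·(2/7) + 5 = 29/7.
For the keeper: with q = P(Near), equating Low's and High's payoffs gives −5q + 7 = 2q + 3 ⇒ q = 4/7.

29/7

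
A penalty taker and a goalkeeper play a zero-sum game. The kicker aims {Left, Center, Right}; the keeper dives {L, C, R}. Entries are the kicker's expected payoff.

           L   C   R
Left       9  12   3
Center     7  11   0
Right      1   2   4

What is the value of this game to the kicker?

11/3

Row minima: Left → 3, Center → 0, Right → 1; maximin = 3.
Column maxima: L → 9, C → 12, R → 4; minimax = 4.
3 ≠ 4, so there is no saddle point; optimal play is mixed.
Center is strictly dominated by Left, so the kicker never plays it.
C is strictly dominated by L (it gives the kicker strictly more in every row), so the keeper never plays it.
On the remaining 2×2 (Left, Right vs L, R):
Let the kicker play Left with probability p. Expected payoff against L: 9p + 1(1−p) = 8p + 1; against R: 3p + 4(1−p) = −p + 4.
Setting these equal: 8p + 1 = −p + 4 ⇒ 9p = 3 ⇒ p = 1/3, and the value is (8)·(1/3) + 1 = 11/3.
For the keeper: with q = P(L), equating Left's and Right's payoffs gives 6q + 3 = −3q + 4 ⇒ q = 1/9.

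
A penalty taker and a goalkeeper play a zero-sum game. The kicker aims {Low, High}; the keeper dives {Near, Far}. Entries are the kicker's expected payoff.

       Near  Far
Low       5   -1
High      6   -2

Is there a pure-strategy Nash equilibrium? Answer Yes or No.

Row minima: Low → -1, High → -2; maximin = -1.
Column maxima: Near → 6, Far → -1; minimax = -1.
maximin = minimax = -1, so a saddle point exists.

Yes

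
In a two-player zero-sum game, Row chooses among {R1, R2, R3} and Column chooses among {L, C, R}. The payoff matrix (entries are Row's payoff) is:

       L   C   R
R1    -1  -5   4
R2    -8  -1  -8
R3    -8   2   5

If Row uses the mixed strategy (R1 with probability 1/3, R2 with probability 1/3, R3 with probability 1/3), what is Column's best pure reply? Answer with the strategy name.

L

If Column plays L, Row's expected payoff is (1/3)·(-1) + (1/3)·(-8) + (1/3)·(-8) = -17/3.
If Column plays C, Row's expected payoff is (1/3)·(-5) + (1/3)·(-1) + (1/3)·2 = -4/3.
If Column plays R, Row's expected payoff is (1/3)·4 + (1/3)·(-8) + (1/3)·5 = 1/3.
Column minimizes Row's payoff; the smallest is -17/3, so the best response is L.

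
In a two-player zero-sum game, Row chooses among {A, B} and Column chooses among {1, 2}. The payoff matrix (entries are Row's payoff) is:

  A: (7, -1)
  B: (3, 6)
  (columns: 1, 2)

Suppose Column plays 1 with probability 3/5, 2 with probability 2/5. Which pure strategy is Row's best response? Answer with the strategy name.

Expected payoff of A: (3/5)·7 + (2/5)·(-1) = 19/5.
Expected payoff of B: (3/5)·3 + (2/5)·6 = 21/5.
The largest is 21/5, so Row's best response is B.

B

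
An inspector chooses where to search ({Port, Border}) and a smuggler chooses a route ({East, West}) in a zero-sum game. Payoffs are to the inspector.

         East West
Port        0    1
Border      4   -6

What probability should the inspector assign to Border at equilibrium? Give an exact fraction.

Row minima: Port → 0, Border → -6; maximin = 0.
Column maxima: East → 4, West → 1; minimax = 1.
0 ≠ 1, so there is no saddle point; optimal play is mixed.
Let the inspector play Port with probability p. Expected payoff against East: 0p + 4(1−p) = −4p + 4; against West: 1p + (-6)(1−p) = 7p − 6.
Setting these equal: −4p + 4 = 7p − 6 ⇒ −11p = -10 ⇒ p = 10/11, and the value is (-4)·(10/11) + 4 = 4/11.
For the smuggler: with q = P(East), equating Port's and Border's payoffs gives −q + 1 = 10q − 6 ⇒ q = 7/11.

1/11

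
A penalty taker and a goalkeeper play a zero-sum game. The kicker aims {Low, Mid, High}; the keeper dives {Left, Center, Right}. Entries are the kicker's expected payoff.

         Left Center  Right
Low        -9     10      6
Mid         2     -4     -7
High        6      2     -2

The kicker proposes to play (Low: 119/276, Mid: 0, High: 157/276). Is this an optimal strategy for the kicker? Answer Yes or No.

Against Left this mix gives (119/276)·(-9) + (157/276)·6 = -43/92.
Against Center this mix gives (119/276)·10 + (157/276)·2 = 376/69.
Against Right this mix gives (119/276)·6 + (157/276)·(-2) = 100/69.
The keeper will play Left, holding the kicker to -43/92. Shifting weight toward the row that does better against Left would raise this floor (the equalizing mix achieves 18/23 against both Left and Right), so the proposed strategy is not optimal.

No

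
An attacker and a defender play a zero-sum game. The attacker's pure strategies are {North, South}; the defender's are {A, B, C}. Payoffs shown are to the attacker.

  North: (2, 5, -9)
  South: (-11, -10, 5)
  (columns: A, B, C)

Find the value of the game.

-89/27

Row minima: North → -9, South → -11; maximin = -9.
Column maxima: A → 2, B → 5, C → 5; minimax = 2.
-9 ≠ 2, so there is no saddle point; optimal play is mixed.
B is strictly dominated by A (it gives the attacker strictly more in every row), so the defender never plays it.
On the remaining 2×2 (North, South vs A, C):
Let the attacker play North with probability p. Expected payoff against A: 2p + (-11)(1−p) = 13p − 11; against C: (-9)p + 5(1−p) = −14p + 5.
Setting these equal: 13p − 11 = −14p + 5 ⇒ 27p = 16 ⇒ p = 16/27, and the value is (13)·(16/27) − 11 = -89/27.
For the defender: with q = P(A), equating North's and South's payoffs gives 11q − 9 = −16q + 5 ⇒ q = 14/27.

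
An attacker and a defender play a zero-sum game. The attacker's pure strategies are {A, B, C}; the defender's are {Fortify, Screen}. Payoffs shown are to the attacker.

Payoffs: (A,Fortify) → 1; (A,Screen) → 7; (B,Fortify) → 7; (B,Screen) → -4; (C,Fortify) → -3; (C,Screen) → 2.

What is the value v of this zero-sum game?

Row minima: A → 1, B → -4, C → -3; maximin = 1.
Column maxima: Fortify → 7, Screen → 7; minimax = 7.
1 ≠ 7, so there is no saddle point; optimal play is mixed.
C is strictly dominated by A, so the attacker never plays it.
On the remaining 2×2 (A, B vs Fortify, Screen):
Let the attacker play A with probability p. Expected payoff against Fortify: 1p + 7(1−p) = −6p + 7; against Screen: 7p + (-4)(1−p) = 11p − 4.
Setting these equal: −6p + 7 = 11p − 4 ⇒ −17p = -11 ⇒ p = 11/17, and the value is (-6)·(11/17) + 7 = 53/17.
For the defender: with q = P(Fortify), equating A's and B's payoffs gives −6q + 7 = 11q − 4 ⇒ q = 11/17.

53/17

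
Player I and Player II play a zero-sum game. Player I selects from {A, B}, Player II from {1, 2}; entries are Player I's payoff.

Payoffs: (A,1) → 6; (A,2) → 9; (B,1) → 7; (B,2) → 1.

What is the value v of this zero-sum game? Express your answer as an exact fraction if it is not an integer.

19/3

Row minima: A → 6, B → 1; maximin = 6.
Column maxima: 1 → 7, 2 → 9; minimax = 7.
6 ≠ 7, so there is no saddle point; optimal play is mixed.
Let Player I play A with probability p. Expected payoff against 1: 6p + 7(1−p) = −p + 7; against 2: 9p + 1(1−p) = 8p + 1.
Setting these equal: −p + 7 = 8p + 1 ⇒ −9p = -6 ⇒ p = 2/3, and the value is (-1)·(2/3) + 7 = 19/3.
For Player II: with q = P(1), equating A's and B's payoffs gives −3q + 9 = 6q + 1 ⇒ q = 8/9.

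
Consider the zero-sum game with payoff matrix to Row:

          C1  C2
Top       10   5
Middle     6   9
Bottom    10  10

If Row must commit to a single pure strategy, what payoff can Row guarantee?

10

Row minima: Top → 5, Middle → 6, Bottom → 10.
The best of these is 10.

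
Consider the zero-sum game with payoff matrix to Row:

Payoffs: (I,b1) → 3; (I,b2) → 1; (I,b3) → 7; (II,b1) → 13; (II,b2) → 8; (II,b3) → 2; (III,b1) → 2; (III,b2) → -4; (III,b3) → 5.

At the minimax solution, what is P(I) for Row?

Row minima: I → 1, II → 2, III → -4; maximin = 2.
Column maxima: b1 → 13, b2 → 8, b3 → 7; minimax = 7.
2 ≠ 7, so there is no saddle point; optimal play is mixed.
III is strictly dominated by I, so Row never plays it.
b1 is strictly dominated by b2 (it gives Row strictly more in every row), so Column never plays it.
On the remaining 2×2 (I, II vs b2, b3):
Let Row play I with probability p. Expected payoff against b2: 1p + 8(1−p) = −7p + 8; against b3: 7p + 2(1−p) = 5p + 2.
Setting these equal: −7p + 8 = 5p + 2 ⇒ −12p = -6 ⇒ p = 1/2, and the value is (-7)·(1/2) + 8 = 9/2.
For Column: with q = P(b2), equating I's and II's payoffs gives −6q + 7 = 6q + 2 ⇒ q = 5/12.

1/2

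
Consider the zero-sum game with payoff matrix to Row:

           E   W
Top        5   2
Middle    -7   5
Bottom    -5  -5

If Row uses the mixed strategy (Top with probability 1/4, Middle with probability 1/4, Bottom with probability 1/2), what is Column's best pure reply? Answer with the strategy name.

E

If Column plays E, Row's expected payoff is (1/4)·5 + (1/4)·(-7) + (1/2)·(-5) = -3.
If Column plays W, Row's expected payoff is (1/4)·2 + (1/4)·5 + (1/2)·(-5) = -3/4.
Column minimizes Row's payoff; the smallest is -3, so the best response is E.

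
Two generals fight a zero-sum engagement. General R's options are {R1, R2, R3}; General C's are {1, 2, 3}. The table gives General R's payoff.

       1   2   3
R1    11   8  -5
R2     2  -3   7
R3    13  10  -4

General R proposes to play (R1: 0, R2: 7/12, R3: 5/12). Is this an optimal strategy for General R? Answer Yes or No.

Yes

Against 1 this mix gives (7/12)·2 + (5/12)·13 = 79/12.
Against 2 this mix gives (7/12)·(-3) + (5/12)·10 = 29/12.
Against 3 this mix gives (7/12)·7 + (5/12)·(-4) = 29/12.
All of General C's active replies (2, 3) yield 29/12, and no column does worse for General R. The mix makes General C indifferent and guarantees 29/12, so it is optimal.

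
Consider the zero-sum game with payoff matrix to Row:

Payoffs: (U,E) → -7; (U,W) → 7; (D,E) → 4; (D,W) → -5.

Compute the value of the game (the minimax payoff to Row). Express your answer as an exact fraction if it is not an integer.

Row minima: U → -7, D → -5; maximin = -5.
Column maxima: E → 4, W → 7; minimax = 4.
-5 ≠ 4, so there is no saddle point; optimal play is mixed.
Let Row play U with probability p. Expected payoff against E: (-7)p + 4(1−p) = −11p + 4; against W: 7p + (-5)(1−p) = 12p − 5.
Setting these equal: −11p + 4 = 12p − 5 ⇒ −23p = -9 ⇒ p = 9/23, and the value is (-11)·(9/23) + 4 = -7/23.
For Column: with q = P(E), equating U's and D's payoffs gives −14q + 7 = 9q − 5 ⇒ q = 12/23.

-7/23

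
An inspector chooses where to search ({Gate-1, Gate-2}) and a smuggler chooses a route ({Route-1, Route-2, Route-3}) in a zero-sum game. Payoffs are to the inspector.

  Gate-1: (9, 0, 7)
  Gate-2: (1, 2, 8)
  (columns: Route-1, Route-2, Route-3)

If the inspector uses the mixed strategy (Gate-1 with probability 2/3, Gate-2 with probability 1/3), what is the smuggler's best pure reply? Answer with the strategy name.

If the smuggler plays Route-1, the inspector's expected payoff is (2/3)·9 + (1/3)·1 = 19/3.
If the smuggler plays Route-2, the inspector's expected payoff is (2/3)·0 + (1/3)·2 = 2/3.
If the smuggler plays Route-3, the inspector's expected payoff is (2/3)·7 + (1/3)·8 = 22/3.
The smuggler minimizes the inspector's payoff; the smallest is 2/3, so the best response is Route-2.

Route-2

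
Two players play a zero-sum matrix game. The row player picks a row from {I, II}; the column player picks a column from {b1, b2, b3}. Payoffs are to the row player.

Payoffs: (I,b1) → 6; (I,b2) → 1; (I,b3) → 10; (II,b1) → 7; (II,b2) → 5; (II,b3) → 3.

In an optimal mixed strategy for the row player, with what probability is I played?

2/11

Row minima: I → 1, II → 3; maximin = 3.
Column maxima: b1 → 7, b2 → 5, b3 → 10; minimax = 5.
3 ≠ 5, so there is no saddle point; optimal play is mixed.
b1 is strictly dominated by b2 (it gives the row player strictly more in every row), so the column player never plays it.
On the remaining 2×2 (I, II vs b2, b3):
Let the row player play I with probability p. Expected payoff against b2: 1p + 5(1−p) = −4p + 5; against b3: 10p + 3(1−p) = 7p + 3.
Setting these equal: −4p + 5 = 7p + 3 ⇒ −11p = -2 ⇒ p = 2/11, and the value is (-4)·(2/11) + 5 = 47/11.
For the column player: with q = P(b2), equating I's and II's payoffs gives −9q + 10 = 2q + 3 ⇒ q = 7/11.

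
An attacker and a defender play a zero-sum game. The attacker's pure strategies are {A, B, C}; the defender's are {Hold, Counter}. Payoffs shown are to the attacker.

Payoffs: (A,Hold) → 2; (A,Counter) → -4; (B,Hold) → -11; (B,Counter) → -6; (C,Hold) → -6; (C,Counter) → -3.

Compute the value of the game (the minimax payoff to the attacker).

Row minima: A → -4, B → -11, C → -6; maximin = -4.
Column maxima: Hold → 2, Counter → -3; minimax = -3.
-4 ≠ -3, so there is no saddle point; optimal play is mixed.
B is strictly dominated by A, so the attacker never plays it.
On the remaining 2×2 (A, C vs Hold, Counter):
Let the attacker play A with probability p. Expected payoff against Hold: 2p + (-6)(1−p) = 8p − 6; against Counter: (-4)p + (-3)(1−p) = −p − 3.
Setting these equal: 8p − 6 = −p − 3 ⇒ 9p = 3 ⇒ p = 1/3, and the value is (8)·(1/3) − 6 = -10/3.
For the defender: with q = P(Hold), equating A's and C's payoffs gives 6q − 4 = −3q − 3 ⇒ q = 1/9.

-10/3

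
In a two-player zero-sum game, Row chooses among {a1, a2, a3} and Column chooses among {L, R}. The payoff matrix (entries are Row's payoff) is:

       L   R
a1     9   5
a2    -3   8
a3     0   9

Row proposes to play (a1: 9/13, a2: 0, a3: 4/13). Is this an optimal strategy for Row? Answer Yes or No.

Against L this mix gives (9/13)·9 + (4/13)·0 = 81/13.
Against R this mix gives (9/13)·5 + (4/13)·9 = 81/13.
All of Column's active replies (L, R) yield 81/13, and no column does worse for Row. The mix makes Column indifferent and guarantees 81/13, so it is optimal.

Yes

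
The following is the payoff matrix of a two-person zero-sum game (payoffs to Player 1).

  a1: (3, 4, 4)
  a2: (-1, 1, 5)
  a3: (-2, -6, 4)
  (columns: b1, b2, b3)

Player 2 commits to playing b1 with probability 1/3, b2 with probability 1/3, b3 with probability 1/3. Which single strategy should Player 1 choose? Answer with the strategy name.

a1

Expected payoff of a1: (1/3)·3 + (1/3)·4 + (1/3)·4 = 11/3.
Expected payoff of a2: (1/3)·(-1) + (1/3)·1 + (1/3)·5 = 5/3.
Expected payoff of a3: (1/3)·(-2) + (1/3)·(-6) + (1/3)·4 = -4/3.
The largest is 11/3, so Player 1's best response is a1.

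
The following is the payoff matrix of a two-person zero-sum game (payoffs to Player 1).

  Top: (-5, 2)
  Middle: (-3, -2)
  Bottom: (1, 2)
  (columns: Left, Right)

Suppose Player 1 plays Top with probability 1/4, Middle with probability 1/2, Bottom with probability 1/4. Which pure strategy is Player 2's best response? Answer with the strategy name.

If Player 2 plays Left, Player 1's expected payoff is (1/4)·(-5) + (1/2)·(-3) + (1/4)·1 = -5/2.
If Player 2 plays Right, Player 1's expected payoff is (1/4)·2 + (1/2)·(-2) + (1/4)·2 = 0.
Player 2 minimizes Player 1's payoff; the smallest is -5/2, so the best response is Left.

Left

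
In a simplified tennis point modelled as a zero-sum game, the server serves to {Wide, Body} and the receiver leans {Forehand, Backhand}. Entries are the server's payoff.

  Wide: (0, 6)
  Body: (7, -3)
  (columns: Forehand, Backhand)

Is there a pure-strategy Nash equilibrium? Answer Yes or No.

Row minima: Wide → 0, Body → -3; maximin = 0.
Column maxima: Forehand → 7, Backhand → 6; minimax = 6.
0 ≠ 6, so no pure-strategy equilibrium exists.

No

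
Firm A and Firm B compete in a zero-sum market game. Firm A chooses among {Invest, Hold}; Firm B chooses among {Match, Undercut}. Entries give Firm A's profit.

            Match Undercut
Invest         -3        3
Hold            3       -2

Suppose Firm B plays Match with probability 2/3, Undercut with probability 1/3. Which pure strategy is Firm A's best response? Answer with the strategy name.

Hold

Expected payoff of Invest: (2/3)·(-3) + (1/3)·3 = -1.
Expected payoff of Hold: (2/3)·3 + (1/3)·(-2) = 4/3.
The largest is 4/3, so Firm A's best response is Hold.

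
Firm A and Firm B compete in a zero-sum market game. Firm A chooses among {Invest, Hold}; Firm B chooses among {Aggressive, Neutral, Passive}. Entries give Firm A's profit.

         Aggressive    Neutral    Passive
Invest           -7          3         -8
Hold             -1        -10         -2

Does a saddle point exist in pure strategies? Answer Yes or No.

No

Row minima: Invest → -8, Hold → -10; maximin = -8.
Column maxima: Aggressive → -1, Neutral → 3, Passive → -2; minimax = -2.
-8 ≠ -2, so no pure-strategy equilibrium exists.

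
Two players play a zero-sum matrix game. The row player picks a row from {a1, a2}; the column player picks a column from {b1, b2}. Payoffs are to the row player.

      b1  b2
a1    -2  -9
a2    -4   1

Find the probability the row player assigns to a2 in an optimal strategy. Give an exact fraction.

7/12

Row minima: a1 → -9, a2 → -4; maximin = -4.
Column maxima: b1 → -2, b2 → 1; minimax = -2.
-4 ≠ -2, so there is no saddle point; optimal play is mixed.
Let the row player play a1 with probability p. Expected payoff against b1: (-2)p + (-4)(1−p) = 2p − 4; against b2: (-9)p + 1(1−p) = −10p + 1.
Setting these equal: 2p − 4 = −10p + 1 ⇒ 12p = 5 ⇒ p = 5/12, and the value is (2)·(5/12) − 4 = -19/6.
For the column player: with q = P(b1), equating a1's and a2's payoffs gives 7q − 9 = −5q + 1 ⇒ q = 5/6.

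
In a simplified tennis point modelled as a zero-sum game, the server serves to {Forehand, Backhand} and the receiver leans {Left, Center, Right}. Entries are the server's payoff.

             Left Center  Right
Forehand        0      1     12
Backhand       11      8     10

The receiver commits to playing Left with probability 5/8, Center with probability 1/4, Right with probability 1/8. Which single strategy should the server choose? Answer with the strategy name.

Expected payoff of Forehand: (5/8)·0 + (1/4)·1 + (1/8)·12 = 7/4.
Expected payoff of Backhand: (5/8)·11 + (1/4)·8 + (1/8)·10 = 81/8.
The largest is 81/8, so the server's best response is Backhand.

Backhand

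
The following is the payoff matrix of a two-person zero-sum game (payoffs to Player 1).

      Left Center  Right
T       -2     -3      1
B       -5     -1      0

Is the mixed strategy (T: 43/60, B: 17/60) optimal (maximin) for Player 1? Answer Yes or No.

No

Against Left this mix gives (43/60)·(-2) + (17/60)·(-5) = -57/20.
Against Center this mix gives (43/60)·(-3) + (17/60)·(-1) = -73/30.
Against Right this mix gives (43/60)·1 + (17/60)·0 = 43/60.
Player 2 will play Left, holding Player 1 to -57/20. Shifting weight toward the row that does better against Left would raise this floor (the equalizing mix achieves -13/5 against both Left and Center), so the proposed strategy is not optimal.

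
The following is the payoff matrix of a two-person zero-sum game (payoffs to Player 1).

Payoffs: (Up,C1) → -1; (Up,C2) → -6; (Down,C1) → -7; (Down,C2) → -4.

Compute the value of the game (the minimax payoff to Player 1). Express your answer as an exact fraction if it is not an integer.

-19/4

Row minima: Up → -6, Down → -7; maximin = -6.
Column maxima: C1 → -1, C2 → -4; minimax = -4.
-6 ≠ -4, so there is no saddle point; optimal play is mixed.
Let Player 1 play Up with probability p. Expected payoff against C1: (-1)p + (-7)(1−p) = 6p − 7; against C2: (-6)p + (-4)(1−p) = −2p − 4.
Setting these equal: 6p − 7 = −2p − 4 ⇒ 8p = 3 ⇒ p = 3/8, and the value is (6)·(3/8) − 7 = -19/4.
For Player 2: with q = P(C1), equating Up's and Down's payoffs gives 5q − 6 = −3q − 4 ⇒ q = 1/4.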